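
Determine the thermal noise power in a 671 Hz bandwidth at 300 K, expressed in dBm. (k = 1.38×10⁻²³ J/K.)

P_n = kTB = 1.38×10⁻²³ × 300 × 6.71×10² = 2.78×10⁻¹⁸ W
In dBm: 10 log₁₀(2.78×10⁻¹⁸ / 10⁻³) = −145.6 dBm

−145.6 dBm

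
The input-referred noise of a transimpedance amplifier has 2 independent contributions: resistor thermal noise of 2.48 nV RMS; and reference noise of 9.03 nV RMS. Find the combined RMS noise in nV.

Uncorrelated sources add in power (mean-square): V_tot = √(ΣV_i²)
V_tot = √[(2.48×10⁻⁹)² + (9.03×10⁻⁹)²] = 9.36×10⁻⁹ V = 9.36 nV

9.36 nV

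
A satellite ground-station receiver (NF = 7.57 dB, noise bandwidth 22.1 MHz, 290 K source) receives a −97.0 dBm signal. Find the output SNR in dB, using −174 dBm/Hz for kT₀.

−4.0 dB

Noise floor: N = −174 + 10 log₁₀(B) + NF
10 log₁₀(2.21×10⁷) = 73.44 dB
N = −174 + 73.44 + 7.57 = −92.99 dBm
SNR = P_sig − N = −97.0 − (−92.99) = −4.01 dB → −4.0 dB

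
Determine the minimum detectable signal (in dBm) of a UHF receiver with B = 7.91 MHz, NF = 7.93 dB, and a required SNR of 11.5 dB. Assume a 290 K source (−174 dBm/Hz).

−85.6 dBm

Sensitivity = −174 + 10 log₁₀(B) + NF + SNR_min
= −174 + 68.98 + 7.93 + 11.5
= −85.59 dBm → −85.6 dBm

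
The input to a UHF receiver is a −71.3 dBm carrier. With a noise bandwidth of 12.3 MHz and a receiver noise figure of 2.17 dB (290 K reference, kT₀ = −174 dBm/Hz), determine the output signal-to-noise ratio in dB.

Noise floor: N = −174 + 10 log₁₀(B) + NF
10 log₁₀(1.23×10⁷) = 70.9 dB
N = −174 + 70.9 + 2.17 = −100.93 dBm
SNR = P_sig − N = −71.3 − (−100.93) = 29.63 dB → 29.6 dB

29.6 dB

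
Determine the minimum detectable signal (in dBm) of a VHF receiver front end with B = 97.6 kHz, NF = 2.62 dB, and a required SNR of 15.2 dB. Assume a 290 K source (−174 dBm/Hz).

Sensitivity = −174 + 10 log₁₀(B) + NF + SNR_min
= −174 + 49.89 + 2.62 + 15.2
= −106.29 dBm → −106.3 dBm

−106.3 dBm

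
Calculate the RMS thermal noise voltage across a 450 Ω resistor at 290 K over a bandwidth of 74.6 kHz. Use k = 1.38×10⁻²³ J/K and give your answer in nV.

V_n = √(4kTRB)
4kTRB = 4 × 1.38×10⁻²³ × 290 × 4.50×10² × 7.46×10⁴ = 5.37×10⁻¹³ V²
V_n = √(5.37×10⁻¹³) = 7.33×10⁻⁷ V = 733 nV

733 nV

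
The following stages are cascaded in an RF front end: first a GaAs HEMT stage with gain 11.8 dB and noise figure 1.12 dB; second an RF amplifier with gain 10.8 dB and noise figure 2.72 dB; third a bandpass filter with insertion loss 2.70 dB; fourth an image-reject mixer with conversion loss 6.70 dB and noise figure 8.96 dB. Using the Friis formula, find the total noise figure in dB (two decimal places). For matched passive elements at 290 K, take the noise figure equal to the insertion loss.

Convert to linear (a loss of L dB is a gain of −L dB): F_i = 10^(NF_i/10), G_i = 10^(G_i,dB/10)
  Stage 1: F_1 = 10^(1.12/10) = 1.294, G_1 = 10^(11.8/10) = 15.14
  Stage 2: F_2 = 10^(2.72/10) = 1.871, G_2 = 10^(10.8/10) = 12.02
  Stage 3: F_3 = 10^(2.70/10) = 1.862, G_3 = 10^(−2.70/10) = 0.5370
  Stage 4: F_4 = 10^(8.96/10) = 7.870, G_4 = 10^(−6.70/10) = 0.2138
Friis cascade:
  F = 1.294 + (1.871 − 1)/15.14 + (1.862 − 1)/182.0 + (7.870 − 1)/97.72 = 1.427
NF = 10 log₁₀(1.427) = 1.54 dB

1.54 dB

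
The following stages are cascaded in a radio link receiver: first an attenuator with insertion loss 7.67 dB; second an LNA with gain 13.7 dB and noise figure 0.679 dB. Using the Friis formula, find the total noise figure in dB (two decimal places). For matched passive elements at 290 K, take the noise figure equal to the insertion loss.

Convert to linear (a loss of L dB is a gain of −L dB): F_i = 10^(NF_i/10), G_i = 10^(G_i,dB/10)
  Stage 1: F_1 = 10^(7.67/10) = 5.848, G_1 = 10^(−7.67/10) = 0.1710
  Stage 2: F_2 = 10^(0.679/10) = 1.169, G_2 = 10^(13.7/10) = 23.44
Friis cascade:
  F = 5.848 + (1.169 − 1)/0.1710 = 6.838
NF = 10 log₁₀(6.838) = 8.35 dB

8.35 dB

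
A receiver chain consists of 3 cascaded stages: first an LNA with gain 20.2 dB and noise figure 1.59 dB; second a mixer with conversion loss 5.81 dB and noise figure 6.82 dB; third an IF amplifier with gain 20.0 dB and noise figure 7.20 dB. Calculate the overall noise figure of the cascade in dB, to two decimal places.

Convert to linear (a loss of L dB is a gain of −L dB): F_i = 10^(NF_i/10), G_i = 10^(G_i,dB/10)
  Stage 1: F_1 = 10^(1.59/10) = 1.442, G_1 = 10^(20.2/10) = 104.7
  Stage 2: F_2 = 10^(6.82/10) = 4.808, G_2 = 10^(−5.81/10) = 0.2624
  Stage 3: F_3 = 10^(7.20/10) = 5.248, G_3 = 10^(20.0/10) = 100.0
Friis cascade:
  F = 1.442 + (4.808 − 1)/104.7 + (5.248 − 1)/27.48 = 1.633
NF = 10 log₁₀(1.633) = 2.13 dB

2.13 dB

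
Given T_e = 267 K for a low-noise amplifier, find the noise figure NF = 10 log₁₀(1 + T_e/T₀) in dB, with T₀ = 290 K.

F = 1 + T_e/T₀ = 1 + 267/290 = 1.92069
NF = 10 log₁₀(1.92069) = 2.83 dB

2.83 dB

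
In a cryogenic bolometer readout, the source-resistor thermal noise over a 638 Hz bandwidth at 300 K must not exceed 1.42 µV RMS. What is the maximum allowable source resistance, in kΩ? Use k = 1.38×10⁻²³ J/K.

191 kΩ

Johnson–Nyquist: V_n = √(4kTRB) ⇒ R = V_n² / (4kTB)
4kTB = 4 × 1.38×10⁻²³ × 300 × 6.38×10² = 1.06×10⁻¹⁷
R = (1.42×10⁻⁶)² / 1.06×10⁻¹⁷ = 1.91×10⁵ Ω = 191 kΩ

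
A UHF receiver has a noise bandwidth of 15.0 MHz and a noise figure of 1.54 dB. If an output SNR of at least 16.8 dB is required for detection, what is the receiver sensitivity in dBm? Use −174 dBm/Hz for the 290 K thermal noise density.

−83.9 dBm

Sensitivity = −174 + 10 log₁₀(B) + NF + SNR_min
= −174 + 71.76 + 1.54 + 16.8
= −83.90 dBm → −83.9 dBm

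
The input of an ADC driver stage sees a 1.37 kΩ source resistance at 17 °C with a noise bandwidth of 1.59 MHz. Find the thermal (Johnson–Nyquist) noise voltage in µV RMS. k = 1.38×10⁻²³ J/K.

5.91 µV

T = 17 °C + 273.15 = 290.15 K
V_n = √(4kTRB)
4kTRB = 4 × 1.38×10⁻²³ × 290.15 × 1.37×10³ × 1.59×10⁶ = 3.49×10⁻¹¹ V²
V_n = √(3.49×10⁻¹¹) = 5.91×10⁻⁶ V = 5.91 µV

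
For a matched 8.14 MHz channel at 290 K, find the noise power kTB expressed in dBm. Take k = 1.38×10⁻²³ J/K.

−104.9 dBm

P_n = kTB = 1.38×10⁻²³ × 290 × 8.14×10⁶ = 3.26×10⁻¹⁴ W
In dBm: 10 log₁₀(3.26×10⁻¹⁴ / 10⁻³) = −104.9 dBm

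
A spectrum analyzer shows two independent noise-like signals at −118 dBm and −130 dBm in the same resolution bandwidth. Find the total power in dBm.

Convert to linear, add, convert back:
P₁ = 1.58×10⁻¹⁵ W, P₂ = 1.00×10⁻¹⁶ W
P_tot = 1.68×10⁻¹⁵ W → 10 log₁₀(P_tot / 10⁻³) = −117.7 dBm

−117.7 dBm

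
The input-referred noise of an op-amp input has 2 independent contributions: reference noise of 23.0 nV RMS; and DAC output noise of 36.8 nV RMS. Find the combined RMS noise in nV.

Uncorrelated sources add in power (mean-square): V_tot = √(ΣV_i²)
V_tot = √[(2.30×10⁻⁸)² + (3.68×10⁻⁸)²] = 4.34×10⁻⁸ V = 43.4 nV

43.4 nV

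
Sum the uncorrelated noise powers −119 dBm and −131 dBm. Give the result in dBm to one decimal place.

Convert to linear, add, convert back:
P₁ = 1.26×10⁻¹⁵ W, P₂ = 7.94×10⁻¹⁷ W
P_tot = 1.34×10⁻¹⁵ W → 10 log₁₀(P_tot / 10⁻³) = −118.7 dBm

−118.7 dBm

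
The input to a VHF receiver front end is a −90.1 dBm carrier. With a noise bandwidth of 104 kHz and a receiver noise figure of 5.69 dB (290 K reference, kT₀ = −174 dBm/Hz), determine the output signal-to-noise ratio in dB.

Noise floor: N = −174 + 10 log₁₀(B) + NF
10 log₁₀(1.04×10⁵) = 50.17 dB
N = −174 + 50.17 + 5.69 = −118.14 dBm
SNR = P_sig − N = −90.1 − (−118.14) = 28.04 dB → 28.0 dB

28.0 dB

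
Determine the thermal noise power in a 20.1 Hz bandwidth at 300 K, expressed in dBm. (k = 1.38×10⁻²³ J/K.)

−160.8 dBm

P_n = kTB = 1.38×10⁻²³ × 300 × 2.01×10¹ = 8.32×10⁻²⁰ W
In dBm: 10 log₁₀(8.32×10⁻²⁰ / 10⁻³) = −160.8 dBm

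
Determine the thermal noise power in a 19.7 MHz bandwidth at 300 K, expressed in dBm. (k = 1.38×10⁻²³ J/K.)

−100.9 dBm

P_n = kTB = 1.38×10⁻²³ × 300 × 1.97×10⁷ = 8.16×10⁻¹⁴ W
In dBm: 10 log₁₀(8.16×10⁻¹⁴ / 10⁻³) = −100.9 dBm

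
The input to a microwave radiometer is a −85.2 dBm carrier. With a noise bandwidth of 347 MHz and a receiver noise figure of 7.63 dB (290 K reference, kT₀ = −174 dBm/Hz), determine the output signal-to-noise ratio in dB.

−4.2 dB

Noise floor: N = −174 + 10 log₁₀(B) + NF
10 log₁₀(3.47×10⁸) = 85.4 dB
N = −174 + 85.4 + 7.63 = −80.97 dBm
SNR = P_sig − N = −85.2 − (−80.97) = −4.23 dB → −4.2 dB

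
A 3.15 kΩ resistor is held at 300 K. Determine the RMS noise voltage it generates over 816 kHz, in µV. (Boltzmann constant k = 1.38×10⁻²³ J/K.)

V_n = √(4kTRB)
4kTRB = 4 × 1.38×10⁻²³ × 300 × 3.15×10³ × 8.16×10⁵ = 4.26×10⁻¹¹ V²
V_n = √(4.26×10⁻¹¹) = 6.52×10⁻⁶ V = 6.52 µV

6.52 µV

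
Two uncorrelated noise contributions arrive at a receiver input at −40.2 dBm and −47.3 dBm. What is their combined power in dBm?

−39.4 dBm

Convert to linear, add, convert back:
P₁ = 9.55×10⁻⁸ W, P₂ = 1.86×10⁻⁸ W
P_tot = 1.14×10⁻⁷ W → 10 log₁₀(P_tot / 10⁻³) = −39.4 dBm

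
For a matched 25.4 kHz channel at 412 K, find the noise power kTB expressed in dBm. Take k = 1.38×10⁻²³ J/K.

−128.4 dBm

P_n = kTB = 1.38×10⁻²³ × 412 × 2.54×10⁴ = 1.44×10⁻¹⁶ W
In dBm: 10 log₁₀(1.44×10⁻¹⁶ / 10⁻³) = −128.4 dBm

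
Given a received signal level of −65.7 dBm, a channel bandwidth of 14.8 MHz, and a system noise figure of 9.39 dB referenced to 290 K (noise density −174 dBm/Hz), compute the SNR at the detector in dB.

Noise floor: N = −174 + 10 log₁₀(B) + NF
10 log₁₀(1.48×10⁷) = 71.7 dB
N = −174 + 71.7 + 9.39 = −92.91 dBm
SNR = P_sig − N = −65.7 − (−92.91) = 27.21 dB → 27.2 dB

27.2 dB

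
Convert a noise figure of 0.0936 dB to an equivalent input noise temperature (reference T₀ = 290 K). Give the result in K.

6.32 K

F = 10^(0.0936/10) = 1.02179
T_e = (F − 1)·T₀ = (1.02179 − 1) × 290 = 6.32 K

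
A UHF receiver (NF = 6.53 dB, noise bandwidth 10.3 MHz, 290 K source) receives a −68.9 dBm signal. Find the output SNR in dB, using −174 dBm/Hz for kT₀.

Noise floor: N = −174 + 10 log₁₀(B) + NF
10 log₁₀(1.03×10⁷) = 70.13 dB
N = −174 + 70.13 + 6.53 = −97.34 dBm
SNR = P_sig − N = −68.9 − (−97.34) = 28.44 dB → 28.4 dB

28.4 dB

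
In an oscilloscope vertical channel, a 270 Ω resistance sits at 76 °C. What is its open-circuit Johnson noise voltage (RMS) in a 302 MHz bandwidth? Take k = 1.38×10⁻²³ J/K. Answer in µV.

39.6 µV

T = 76 °C + 273.15 = 349.15 K
V_n = √(4kTRB)
4kTRB = 4 × 1.38×10⁻²³ × 349.15 × 2.70×10² × 3.02×10⁸ = 1.57×10⁻⁹ V²
V_n = √(1.57×10⁻⁹) = 3.96×10⁻⁵ V = 39.6 µV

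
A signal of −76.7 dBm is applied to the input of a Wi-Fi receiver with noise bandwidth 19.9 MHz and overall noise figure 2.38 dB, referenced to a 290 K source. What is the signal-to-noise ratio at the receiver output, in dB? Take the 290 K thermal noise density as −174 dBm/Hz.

21.9 dB

Noise floor: N = −174 + 10 log₁₀(B) + NF
10 log₁₀(1.99×10⁷) = 72.99 dB
N = −174 + 72.99 + 2.38 = −98.63 dBm
SNR = P_sig − N = −76.7 − (−98.63) = 21.93 dB → 21.9 dB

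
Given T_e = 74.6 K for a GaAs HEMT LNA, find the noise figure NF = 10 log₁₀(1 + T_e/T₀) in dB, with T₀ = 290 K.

F = 1 + T_e/T₀ = 1 + 74.6/290 = 1.25724
NF = 10 log₁₀(1.25724) = 0.994 dB

0.994 dB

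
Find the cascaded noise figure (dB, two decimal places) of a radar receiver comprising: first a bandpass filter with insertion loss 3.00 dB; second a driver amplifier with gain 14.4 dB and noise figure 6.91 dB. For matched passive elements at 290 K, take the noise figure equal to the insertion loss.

9.91 dB

Convert to linear (a loss of L dB is a gain of −L dB): F_i = 10^(NF_i/10), G_i = 10^(G_i,dB/10)
  Stage 1: F_1 = 10^(3.00/10) = 1.995, G_1 = 10^(−3.00/10) = 0.5012
  Stage 2: F_2 = 10^(6.91/10) = 4.909, G_2 = 10^(14.4/10) = 27.54
Friis cascade:
  F = 1.995 + (4.909 − 1)/0.5012 = 9.795
NF = 10 log₁₀(9.795) = 9.91 dB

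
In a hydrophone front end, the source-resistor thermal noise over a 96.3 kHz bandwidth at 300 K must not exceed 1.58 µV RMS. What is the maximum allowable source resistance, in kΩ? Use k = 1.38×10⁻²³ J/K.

1.57 kΩ

Johnson–Nyquist: V_n = √(4kTRB) ⇒ R = V_n² / (4kTB)
4kTB = 4 × 1.38×10⁻²³ × 300 × 9.63×10⁴ = 1.59×10⁻¹⁵
R = (1.58×10⁻⁶)² / 1.59×10⁻¹⁵ = 1.57×10³ Ω = 1.57 kΩ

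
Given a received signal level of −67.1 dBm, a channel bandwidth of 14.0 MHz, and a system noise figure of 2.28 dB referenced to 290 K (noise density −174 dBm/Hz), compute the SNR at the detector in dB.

33.2 dB

Noise floor: N = −174 + 10 log₁₀(B) + NF
10 log₁₀(1.40×10⁷) = 71.46 dB
N = −174 + 71.46 + 2.28 = −100.26 dBm
SNR = P_sig − N = −67.1 − (−100.26) = 33.16 dB → 33.2 dB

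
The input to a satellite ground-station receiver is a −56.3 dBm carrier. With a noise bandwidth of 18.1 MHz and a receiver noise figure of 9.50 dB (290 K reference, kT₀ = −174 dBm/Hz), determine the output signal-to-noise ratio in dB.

Noise floor: N = −174 + 10 log₁₀(B) + NF
10 log₁₀(1.81×10⁷) = 72.58 dB
N = −174 + 72.58 + 9.50 = −91.92 dBm
SNR = P_sig − N = −56.3 − (−91.92) = 35.62 dB → 35.6 dB

35.6 dB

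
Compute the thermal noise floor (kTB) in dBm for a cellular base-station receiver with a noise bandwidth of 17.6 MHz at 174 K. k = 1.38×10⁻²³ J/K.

P_n = kTB = 1.38×10⁻²³ × 174 × 1.76×10⁷ = 4.23×10⁻¹⁴ W
In dBm: 10 log₁₀(4.23×10⁻¹⁴ / 10⁻³) = −103.7 dBm

−103.7 dBm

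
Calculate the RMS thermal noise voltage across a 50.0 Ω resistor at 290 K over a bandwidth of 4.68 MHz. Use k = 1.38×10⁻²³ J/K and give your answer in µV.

1.94 µV

V_n = √(4kTRB)
4kTRB = 4 × 1.38×10⁻²³ × 290 × 5.00×10¹ × 4.68×10⁶ = 3.75×10⁻¹² V²
V_n = √(3.75×10⁻¹²) = 1.94×10⁻⁶ V = 1.94 µV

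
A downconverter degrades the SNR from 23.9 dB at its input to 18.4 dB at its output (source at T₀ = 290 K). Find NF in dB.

NF (dB) = SNR_in(dB) − SNR_out(dB) when the source is at T₀
NF = 23.9 − 18.4 = 5.5 dB

5.5 dB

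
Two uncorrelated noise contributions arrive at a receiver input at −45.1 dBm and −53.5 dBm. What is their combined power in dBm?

Convert to linear, add, convert back:
P₁ = 3.09×10⁻⁸ W, P₂ = 4.47×10⁻⁹ W
P_tot = 3.54×10⁻⁸ W → 10 log₁₀(P_tot / 10⁻³) = −44.5 dBm

−44.5 dBm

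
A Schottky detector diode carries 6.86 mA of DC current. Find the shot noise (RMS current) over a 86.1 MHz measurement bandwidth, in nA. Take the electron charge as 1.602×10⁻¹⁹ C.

435 nA

I_n = √(2qI·B)
2qI·B = 2 × 1.602×10⁻¹⁹ × 6.86×10⁻³ × 8.61×10⁷ = 1.89×10⁻¹³ A²
I_n = √(1.89×10⁻¹³) = 4.35×10⁻⁷ A = 435 nA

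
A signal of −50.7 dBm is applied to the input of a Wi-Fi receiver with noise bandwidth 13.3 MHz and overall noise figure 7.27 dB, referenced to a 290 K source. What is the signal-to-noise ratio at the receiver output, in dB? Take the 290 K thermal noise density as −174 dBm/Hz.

44.8 dB

Noise floor: N = −174 + 10 log₁₀(B) + NF
10 log₁₀(1.33×10⁷) = 71.24 dB
N = −174 + 71.24 + 7.27 = −95.49 dBm
SNR = P_sig − N = −50.7 − (−95.49) = 44.79 dB → 44.8 dB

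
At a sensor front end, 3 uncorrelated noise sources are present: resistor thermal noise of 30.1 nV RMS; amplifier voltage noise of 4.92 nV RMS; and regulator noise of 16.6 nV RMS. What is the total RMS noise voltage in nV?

Uncorrelated sources add in power (mean-square): V_tot = √(ΣV_i²)
V_tot = √[(3.01×10⁻⁸)² + (4.92×10⁻⁹)² + (1.66×10⁻⁸)²] = 3.47×10⁻⁸ V = 34.7 nV

34.7 nV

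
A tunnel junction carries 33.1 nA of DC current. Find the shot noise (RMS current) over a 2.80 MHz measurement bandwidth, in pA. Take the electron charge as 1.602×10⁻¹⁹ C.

172 pA

I_n = √(2qI·B)
2qI·B = 2 × 1.602×10⁻¹⁹ × 3.31×10⁻⁸ × 2.80×10⁶ = 2.97×10⁻²⁰ A²
I_n = √(2.97×10⁻²⁰) = 1.72×10⁻¹⁰ A = 172 pA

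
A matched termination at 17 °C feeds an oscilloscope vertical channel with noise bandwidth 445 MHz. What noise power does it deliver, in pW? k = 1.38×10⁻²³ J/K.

T = 17 °C + 273.15 = 290.15 K
P_n = kTB = 1.38×10⁻²³ × 290.15 × 4.45×10⁸ = 1.78×10⁻¹² W = 1.78 pW

1.78 pW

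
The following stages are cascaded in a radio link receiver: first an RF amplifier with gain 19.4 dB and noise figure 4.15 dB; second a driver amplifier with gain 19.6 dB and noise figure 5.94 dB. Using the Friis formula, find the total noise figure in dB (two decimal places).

Convert to linear (a loss of L dB is a gain of −L dB): F_i = 10^(NF_i/10), G_i = 10^(G_i,dB/10)
  Stage 1: F_1 = 10^(4.15/10) = 2.600, G_1 = 10^(19.4/10) = 87.10
  Stage 2: F_2 = 10^(5.94/10) = 3.926, G_2 = 10^(19.6/10) = 91.20
Friis cascade:
  F = 2.600 + (3.926 − 1)/87.10 = 2.634
NF = 10 log₁₀(2.634) = 4.21 dB

4.21 dB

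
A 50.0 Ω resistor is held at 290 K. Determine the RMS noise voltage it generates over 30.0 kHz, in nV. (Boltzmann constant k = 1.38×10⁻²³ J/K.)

155 nV

V_n = √(4kTRB)
4kTRB = 4 × 1.38×10⁻²³ × 290 × 5.00×10¹ × 3.00×10⁴ = 2.40×10⁻¹⁴ V²
V_n = √(2.40×10⁻¹⁴) = 1.55×10⁻⁷ V = 155 nV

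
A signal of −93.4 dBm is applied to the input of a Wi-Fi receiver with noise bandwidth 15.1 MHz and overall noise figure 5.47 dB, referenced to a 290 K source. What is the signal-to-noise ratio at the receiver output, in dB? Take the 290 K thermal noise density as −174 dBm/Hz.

3.3 dB

Noise floor: N = −174 + 10 log₁₀(B) + NF
10 log₁₀(1.51×10⁷) = 71.79 dB
N = −174 + 71.79 + 5.47 = −96.74 dBm
SNR = P_sig − N = −93.4 − (−96.74) = 3.34 dB → 3.3 dB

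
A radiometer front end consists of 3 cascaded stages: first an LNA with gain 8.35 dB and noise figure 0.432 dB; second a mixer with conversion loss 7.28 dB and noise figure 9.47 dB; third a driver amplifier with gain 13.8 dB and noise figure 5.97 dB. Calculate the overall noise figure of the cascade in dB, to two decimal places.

6.59 dB

Convert to linear (a loss of L dB is a gain of −L dB): F_i = 10^(NF_i/10), G_i = 10^(G_i,dB/10)
  Stage 1: F_1 = 10^(0.432/10) = 1.105, G_1 = 10^(8.35/10) = 6.839
  Stage 2: F_2 = 10^(9.47/10) = 8.851, G_2 = 10^(−7.28/10) = 0.1871
  Stage 3: F_3 = 10^(5.97/10) = 3.954, G_3 = 10^(13.8/10) = 23.99
Friis cascade:
  F = 1.105 + (8.851 − 1)/6.839 + (3.954 − 1)/1.279 = 4.561
NF = 10 log₁₀(4.561) = 6.59 dB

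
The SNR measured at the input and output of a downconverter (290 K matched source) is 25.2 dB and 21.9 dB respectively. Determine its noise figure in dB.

NF (dB) = SNR_in(dB) − SNR_out(dB) when the source is at T₀
NF = 25.2 − 21.9 = 3.3 dB

3.3 dB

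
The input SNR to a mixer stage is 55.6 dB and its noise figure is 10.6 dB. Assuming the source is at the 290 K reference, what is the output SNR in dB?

By definition F = SNR_in/SNR_out, so in dB: SNR_out = SNR_in − NF
SNR_out = 55.6 − 10.6 = 45.0 dB

45.0 dB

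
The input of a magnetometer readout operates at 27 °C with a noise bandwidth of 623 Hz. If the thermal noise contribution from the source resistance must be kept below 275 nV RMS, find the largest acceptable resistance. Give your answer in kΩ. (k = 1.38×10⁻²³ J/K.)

7.33 kΩ

T = 27 °C + 273.15 = 300.15 K
Johnson–Nyquist: V_n = √(4kTRB) ⇒ R = V_n² / (4kTB)
4kTB = 4 × 1.38×10⁻²³ × 300.15 × 6.23×10² = 1.03×10⁻¹⁷
R = (2.75×10⁻⁷)² / 1.03×10⁻¹⁷ = 7.33×10³ Ω = 7.33 kΩ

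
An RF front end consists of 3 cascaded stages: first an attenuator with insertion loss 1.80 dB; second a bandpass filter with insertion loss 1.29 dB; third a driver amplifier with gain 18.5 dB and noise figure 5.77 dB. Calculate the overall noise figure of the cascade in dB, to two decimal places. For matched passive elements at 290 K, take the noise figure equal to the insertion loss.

Convert to linear (a loss of L dB is a gain of −L dB): F_i = 10^(NF_i/10), G_i = 10^(G_i,dB/10)
  Stage 1: F_1 = 10^(1.80/10) = 1.514, G_1 = 10^(−1.80/10) = 0.6607
  Stage 2: F_2 = 10^(1.29/10) = 1.346, G_2 = 10^(−1.29/10) = 0.7430
  Stage 3: F_3 = 10^(5.77/10) = 3.776, G_3 = 10^(18.5/10) = 70.79
Friis cascade:
  F = 1.514 + (1.346 − 1)/0.6607 + (3.776 − 1)/0.4909 = 7.691
NF = 10 log₁₀(7.691) = 8.86 dB

8.86 dB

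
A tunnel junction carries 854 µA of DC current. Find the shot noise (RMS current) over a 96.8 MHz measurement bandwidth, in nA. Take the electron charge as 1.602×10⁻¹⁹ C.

I_n = √(2qI·B)
2qI·B = 2 × 1.602×10⁻¹⁹ × 8.54×10⁻⁴ × 9.68×10⁷ = 2.65×10⁻¹⁴ A²
I_n = √(2.65×10⁻¹⁴) = 1.63×10⁻⁷ A = 163 nA

163 nA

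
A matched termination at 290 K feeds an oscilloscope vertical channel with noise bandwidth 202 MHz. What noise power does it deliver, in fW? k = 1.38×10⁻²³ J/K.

P_n = kTB = 1.38×10⁻²³ × 290 × 2.02×10⁸ = 8.08×10⁻¹³ W = 808 fW

808 fW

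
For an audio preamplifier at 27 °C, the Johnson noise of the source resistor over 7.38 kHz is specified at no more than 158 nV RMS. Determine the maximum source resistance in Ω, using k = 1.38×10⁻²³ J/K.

T = 27 °C + 273.15 = 300.15 K
Johnson–Nyquist: V_n = √(4kTRB) ⇒ R = V_n² / (4kTB)
4kTB = 4 × 1.38×10⁻²³ × 300.15 × 7.38×10³ = 1.22×10⁻¹⁶
R = (1.58×10⁻⁷)² / 1.22×10⁻¹⁶ = 2.04×10² Ω = 204 Ω

204 Ω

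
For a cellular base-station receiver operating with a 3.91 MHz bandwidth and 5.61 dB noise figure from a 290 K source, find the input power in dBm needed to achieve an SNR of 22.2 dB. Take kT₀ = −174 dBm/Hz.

Sensitivity = −174 + 10 log₁₀(B) + NF + SNR_min
= −174 + 65.92 + 5.61 + 22.2
= −80.27 dBm → −80.3 dBm

−80.3 dBm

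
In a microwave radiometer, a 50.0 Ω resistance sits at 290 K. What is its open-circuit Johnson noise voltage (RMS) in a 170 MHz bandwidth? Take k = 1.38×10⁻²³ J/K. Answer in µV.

V_n = √(4kTRB)
4kTRB = 4 × 1.38×10⁻²³ × 290 × 5.00×10¹ × 1.70×10⁸ = 1.36×10⁻¹⁰ V²
V_n = √(1.36×10⁻¹⁰) = 1.17×10⁻⁵ V = 11.7 µV

11.7 µV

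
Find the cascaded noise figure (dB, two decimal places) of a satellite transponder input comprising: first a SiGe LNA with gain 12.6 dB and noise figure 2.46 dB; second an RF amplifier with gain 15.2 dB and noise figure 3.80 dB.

2.65 dB

Convert to linear (a loss of L dB is a gain of −L dB): F_i = 10^(NF_i/10), G_i = 10^(G_i,dB/10)
  Stage 1: F_1 = 10^(2.46/10) = 1.762, G_1 = 10^(12.6/10) = 18.20
  Stage 2: F_2 = 10^(3.80/10) = 2.399, G_2 = 10^(15.2/10) = 33.11
Friis cascade:
  F = 1.762 + (2.399 − 1)/18.20 = 1.839
NF = 10 log₁₀(1.839) = 2.65 dB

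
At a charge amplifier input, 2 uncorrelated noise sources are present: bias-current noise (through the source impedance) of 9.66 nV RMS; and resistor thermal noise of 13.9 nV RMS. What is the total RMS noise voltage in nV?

Uncorrelated sources add in power (mean-square): V_tot = √(ΣV_i²)
V_tot = √[(9.66×10⁻⁹)² + (1.39×10⁻⁸)²] = 1.69×10⁻⁸ V = 16.9 nV

16.9 nV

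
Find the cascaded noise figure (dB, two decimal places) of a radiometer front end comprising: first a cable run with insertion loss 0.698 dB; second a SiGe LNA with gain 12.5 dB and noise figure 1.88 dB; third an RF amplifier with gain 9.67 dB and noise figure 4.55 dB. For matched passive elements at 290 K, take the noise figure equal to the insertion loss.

Convert to linear (a loss of L dB is a gain of −L dB): F_i = 10^(NF_i/10), G_i = 10^(G_i,dB/10)
  Stage 1: F_1 = 10^(0.698/10) = 1.174, G_1 = 10^(−0.698/10) = 0.8515
  Stage 2: F_2 = 10^(1.88/10) = 1.542, G_2 = 10^(12.5/10) = 17.78
  Stage 3: F_3 = 10^(4.55/10) = 2.851, G_3 = 10^(9.67/10) = 9.268
Friis cascade:
  F = 1.174 + (1.542 − 1)/0.8515 + (2.851 − 1)/15.14 = 1.933
NF = 10 log₁₀(1.933) = 2.86 dB

2.86 dB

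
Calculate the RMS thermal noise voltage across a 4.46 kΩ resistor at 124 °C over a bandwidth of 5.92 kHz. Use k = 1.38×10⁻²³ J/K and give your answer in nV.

761 nV

T = 124 °C + 273.15 = 397.15 K
V_n = √(4kTRB)
4kTRB = 4 × 1.38×10⁻²³ × 397.15 × 4.46×10³ × 5.92×10³ = 5.79×10⁻¹³ V²
V_n = √(5.79×10⁻¹³) = 7.61×10⁻⁷ V = 761 nV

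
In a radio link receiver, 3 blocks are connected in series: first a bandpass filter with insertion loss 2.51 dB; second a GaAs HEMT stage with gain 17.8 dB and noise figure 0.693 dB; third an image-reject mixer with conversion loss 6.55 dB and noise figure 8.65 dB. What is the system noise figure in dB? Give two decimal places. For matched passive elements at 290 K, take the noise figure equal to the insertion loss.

3.58 dB

Convert to linear (a loss of L dB is a gain of −L dB): F_i = 10^(NF_i/10), G_i = 10^(G_i,dB/10)
  Stage 1: F_1 = 10^(2.51/10) = 1.782, G_1 = 10^(−2.51/10) = 0.5610
  Stage 2: F_2 = 10^(0.693/10) = 1.173, G_2 = 10^(17.8/10) = 60.26
  Stage 3: F_3 = 10^(8.65/10) = 7.328, G_3 = 10^(−6.55/10) = 0.2213
Friis cascade:
  F = 1.782 + (1.173 − 1)/0.5610 + (7.328 − 1)/33.81 = 2.278
NF = 10 log₁₀(2.278) = 3.58 dB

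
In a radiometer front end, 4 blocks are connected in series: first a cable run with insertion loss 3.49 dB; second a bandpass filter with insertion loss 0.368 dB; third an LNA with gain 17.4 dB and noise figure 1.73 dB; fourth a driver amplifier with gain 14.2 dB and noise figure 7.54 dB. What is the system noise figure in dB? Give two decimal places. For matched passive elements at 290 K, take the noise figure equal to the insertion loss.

5.83 dB

Convert to linear (a loss of L dB is a gain of −L dB): F_i = 10^(NF_i/10), G_i = 10^(G_i,dB/10)
  Stage 1: F_1 = 10^(3.49/10) = 2.234, G_1 = 10^(−3.49/10) = 0.4477
  Stage 2: F_2 = 10^(0.368/10) = 1.088, G_2 = 10^(−0.368/10) = 0.9188
  Stage 3: F_3 = 10^(1.73/10) = 1.489, G_3 = 10^(17.4/10) = 54.95
  Stage 4: F_4 = 10^(7.54/10) = 5.675, G_4 = 10^(14.2/10) = 26.30
Friis cascade:
  F = 2.234 + (1.088 − 1)/0.4477 + (1.489 − 1)/0.4113 + (5.675 − 1)/22.60 = 3.828
NF = 10 log₁₀(3.828) = 5.83 dB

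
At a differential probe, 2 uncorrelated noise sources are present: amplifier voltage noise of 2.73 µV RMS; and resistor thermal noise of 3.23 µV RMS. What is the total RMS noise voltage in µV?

4.23 µV

Uncorrelated sources add in power (mean-square): V_tot = √(ΣV_i²)
V_tot = √[(2.73×10⁻⁶)² + (3.23×10⁻⁶)²] = 4.23×10⁻⁶ V = 4.23 µV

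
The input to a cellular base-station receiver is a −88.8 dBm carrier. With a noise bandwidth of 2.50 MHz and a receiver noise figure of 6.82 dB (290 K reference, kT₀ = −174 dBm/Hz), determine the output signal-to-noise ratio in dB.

Noise floor: N = −174 + 10 log₁₀(B) + NF
10 log₁₀(2.50×10⁶) = 63.98 dB
N = −174 + 63.98 + 6.82 = −103.20 dBm
SNR = P_sig − N = −88.8 − (−103.20) = 14.40 dB → 14.4 dB

14.4 dB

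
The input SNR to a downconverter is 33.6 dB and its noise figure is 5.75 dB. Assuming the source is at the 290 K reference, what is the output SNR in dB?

By definition F = SNR_in/SNR_out, so in dB: SNR_out = SNR_in − NF
SNR_out = 33.6 − 5.75 = 27.85 dB

27.85 dB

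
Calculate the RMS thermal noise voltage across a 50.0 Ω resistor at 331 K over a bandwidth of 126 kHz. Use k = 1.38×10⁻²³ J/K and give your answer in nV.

V_n = √(4kTRB)
4kTRB = 4 × 1.38×10⁻²³ × 331 × 5.00×10¹ × 1.26×10⁵ = 1.15×10⁻¹³ V²
V_n = √(1.15×10⁻¹³) = 3.39×10⁻⁷ V = 339 nV

339 nV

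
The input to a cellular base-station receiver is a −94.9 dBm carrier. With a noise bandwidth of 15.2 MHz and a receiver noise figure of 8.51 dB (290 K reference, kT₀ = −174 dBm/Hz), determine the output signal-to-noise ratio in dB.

−1.2 dB

Noise floor: N = −174 + 10 log₁₀(B) + NF
10 log₁₀(1.52×10⁷) = 71.82 dB
N = −174 + 71.82 + 8.51 = −93.67 dBm
SNR = P_sig − N = −94.9 − (−93.67) = −1.23 dB → −1.2 dB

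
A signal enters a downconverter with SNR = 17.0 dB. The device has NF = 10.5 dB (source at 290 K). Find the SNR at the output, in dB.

6.5 dB

By definition F = SNR_in/SNR_out, so in dB: SNR_out = SNR_in − NF
SNR_out = 17.0 − 10.5 = 6.5 dB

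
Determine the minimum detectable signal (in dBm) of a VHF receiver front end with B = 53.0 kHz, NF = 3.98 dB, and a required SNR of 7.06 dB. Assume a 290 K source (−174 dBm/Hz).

Sensitivity = −174 + 10 log₁₀(B) + NF + SNR_min
= −174 + 47.24 + 3.98 + 7.06
= −115.72 dBm → −115.7 dBm

−115.7 dBm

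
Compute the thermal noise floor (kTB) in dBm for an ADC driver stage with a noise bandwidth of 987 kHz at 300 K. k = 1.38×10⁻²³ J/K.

−113.9 dBm

P_n = kTB = 1.38×10⁻²³ × 300 × 9.87×10⁵ = 4.09×10⁻¹⁵ W
In dBm: 10 log₁₀(4.09×10⁻¹⁵ / 10⁻³) = −113.9 dBm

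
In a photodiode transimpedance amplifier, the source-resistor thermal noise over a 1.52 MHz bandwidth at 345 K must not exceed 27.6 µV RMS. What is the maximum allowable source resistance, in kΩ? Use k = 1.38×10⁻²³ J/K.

Johnson–Nyquist: V_n = √(4kTRB) ⇒ R = V_n² / (4kTB)
4kTB = 4 × 1.38×10⁻²³ × 345 × 1.52×10⁶ = 2.89×10⁻¹⁴
R = (2.76×10⁻⁵)² / 2.89×10⁻¹⁴ = 2.63×10⁴ Ω = 26.3 kΩ

26.3 kΩ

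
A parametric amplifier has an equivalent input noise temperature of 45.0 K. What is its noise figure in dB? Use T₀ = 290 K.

F = 1 + T_e/T₀ = 1 + 45.0/290 = 1.15517
NF = 10 log₁₀(1.15517) = 0.626 dB

0.626 dB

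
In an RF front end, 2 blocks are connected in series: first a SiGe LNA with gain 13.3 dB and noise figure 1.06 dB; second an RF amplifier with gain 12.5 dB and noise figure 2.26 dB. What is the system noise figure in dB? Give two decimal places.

Convert to linear (a loss of L dB is a gain of −L dB): F_i = 10^(NF_i/10), G_i = 10^(G_i,dB/10)
  Stage 1: F_1 = 10^(1.06/10) = 1.276, G_1 = 10^(13.3/10) = 21.38
  Stage 2: F_2 = 10^(2.26/10) = 1.683, G_2 = 10^(12.5/10) = 17.78
Friis cascade:
  F = 1.276 + (1.683 − 1)/21.38 = 1.308
NF = 10 log₁₀(1.308) = 1.17 dB

1.17 dB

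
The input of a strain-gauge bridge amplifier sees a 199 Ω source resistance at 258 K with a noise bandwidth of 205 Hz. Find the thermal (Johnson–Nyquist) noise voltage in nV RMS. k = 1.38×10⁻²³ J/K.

V_n = √(4kTRB)
4kTRB = 4 × 1.38×10⁻²³ × 258 × 1.99×10² × 2.05×10² = 5.81×10⁻¹⁶ V²
V_n = √(5.81×10⁻¹⁶) = 2.41×10⁻⁸ V = 24.1 nV

24.1 nV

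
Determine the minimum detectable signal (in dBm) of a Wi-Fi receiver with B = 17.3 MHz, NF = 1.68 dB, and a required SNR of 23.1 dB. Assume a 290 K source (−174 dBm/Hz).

−76.8 dBm

Sensitivity = −174 + 10 log₁₀(B) + NF + SNR_min
= −174 + 72.38 + 1.68 + 23.1
= −76.84 dBm → −76.8 dBm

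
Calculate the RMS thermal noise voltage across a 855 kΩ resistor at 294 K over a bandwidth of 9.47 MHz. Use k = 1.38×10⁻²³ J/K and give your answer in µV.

V_n = √(4kTRB)
4kTRB = 4 × 1.38×10⁻²³ × 294 × 8.55×10⁵ × 9.47×10⁶ = 1.31×10⁻⁷ V²
V_n = √(1.31×10⁻⁷) = 3.62×10⁻⁴ V = 362 µV

362 µV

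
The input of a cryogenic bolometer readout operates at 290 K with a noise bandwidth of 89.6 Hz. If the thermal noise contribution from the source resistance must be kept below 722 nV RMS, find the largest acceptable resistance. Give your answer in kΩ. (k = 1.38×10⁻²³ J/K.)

Johnson–Nyquist: V_n = √(4kTRB) ⇒ R = V_n² / (4kTB)
4kTB = 4 × 1.38×10⁻²³ × 290 × 8.96×10¹ = 1.43×10⁻¹⁸
R = (7.22×10⁻⁷)² / 1.43×10⁻¹⁸ = 3.63×10⁵ Ω = 363 kΩ

363 kΩ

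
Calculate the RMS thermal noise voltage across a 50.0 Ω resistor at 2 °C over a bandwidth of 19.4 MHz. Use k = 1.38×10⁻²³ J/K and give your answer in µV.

T = 2 °C + 273.15 = 275.15 K
V_n = √(4kTRB)
4kTRB = 4 × 1.38×10⁻²³ × 275.15 × 5.00×10¹ × 1.94×10⁷ = 1.47×10⁻¹¹ V²
V_n = √(1.47×10⁻¹¹) = 3.84×10⁻⁶ V = 3.84 µV

3.84 µV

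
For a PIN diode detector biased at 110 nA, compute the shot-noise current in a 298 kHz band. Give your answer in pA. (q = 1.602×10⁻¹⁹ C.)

102 pA

I_n = √(2qI·B)
2qI·B = 2 × 1.602×10⁻¹⁹ × 1.10×10⁻⁷ × 2.98×10⁵ = 1.05×10⁻²⁰ A²
I_n = √(1.05×10⁻²⁰) = 1.02×10⁻¹⁰ A = 102 pA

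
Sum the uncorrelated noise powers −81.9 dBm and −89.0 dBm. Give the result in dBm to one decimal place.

−81.1 dBm

Convert to linear, add, convert back:
P₁ = 6.46×10⁻¹² W, P₂ = 1.26×10⁻¹² W
P_tot = 7.72×10⁻¹² W → 10 log₁₀(P_tot / 10⁻³) = −81.1 dBm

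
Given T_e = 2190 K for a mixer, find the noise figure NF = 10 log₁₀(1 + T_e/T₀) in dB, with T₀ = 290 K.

9.32 dB

F = 1 + T_e/T₀ = 1 + 2190/290 = 8.55172
NF = 10 log₁₀(8.55172) = 9.32 dB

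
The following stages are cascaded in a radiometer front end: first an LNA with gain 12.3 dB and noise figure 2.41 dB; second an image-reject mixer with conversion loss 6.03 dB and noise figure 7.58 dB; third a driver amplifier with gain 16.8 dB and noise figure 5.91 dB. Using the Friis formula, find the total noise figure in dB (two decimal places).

4.32 dB

Convert to linear (a loss of L dB is a gain of −L dB): F_i = 10^(NF_i/10), G_i = 10^(G_i,dB/10)
  Stage 1: F_1 = 10^(2.41/10) = 1.742, G_1 = 10^(12.3/10) = 16.98
  Stage 2: F_2 = 10^(7.58/10) = 5.728, G_2 = 10^(−6.03/10) = 0.2495
  Stage 3: F_3 = 10^(5.91/10) = 3.899, G_3 = 10^(16.8/10) = 47.86
Friis cascade:
  F = 1.742 + (5.728 − 1)/16.98 + (3.899 − 1)/4.236 = 2.705
NF = 10 log₁₀(2.705) = 4.32 dB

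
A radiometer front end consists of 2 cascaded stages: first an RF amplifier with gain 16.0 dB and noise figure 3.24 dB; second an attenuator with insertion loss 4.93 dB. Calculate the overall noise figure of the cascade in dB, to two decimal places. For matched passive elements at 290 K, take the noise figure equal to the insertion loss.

Convert to linear (a loss of L dB is a gain of −L dB): F_i = 10^(NF_i/10), G_i = 10^(G_i,dB/10)
  Stage 1: F_1 = 10^(3.24/10) = 2.109, G_1 = 10^(16.0/10) = 39.81
  Stage 2: F_2 = 10^(4.93/10) = 3.112, G_2 = 10^(−4.93/10) = 0.3214
Friis cascade:
  F = 2.109 + (3.112 − 1)/39.81 = 2.162
NF = 10 log₁₀(2.162) = 3.35 dB

3.35 dB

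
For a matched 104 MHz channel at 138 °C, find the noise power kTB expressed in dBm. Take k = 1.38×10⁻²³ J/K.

−92.3 dBm

T = 138 °C + 273.15 = 411.15 K
P_n = kTB = 1.38×10⁻²³ × 411.15 × 1.04×10⁸ = 5.90×10⁻¹³ W
In dBm: 10 log₁₀(5.90×10⁻¹³ / 10⁻³) = −92.3 dBm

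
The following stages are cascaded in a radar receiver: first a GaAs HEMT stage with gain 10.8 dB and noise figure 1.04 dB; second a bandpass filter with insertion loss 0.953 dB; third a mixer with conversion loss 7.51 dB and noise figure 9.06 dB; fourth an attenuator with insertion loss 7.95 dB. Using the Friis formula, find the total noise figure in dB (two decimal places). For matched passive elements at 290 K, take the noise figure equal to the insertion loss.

Convert to linear (a loss of L dB is a gain of −L dB): F_i = 10^(NF_i/10), G_i = 10^(G_i,dB/10)
  Stage 1: F_1 = 10^(1.04/10) = 1.271, G_1 = 10^(10.8/10) = 12.02
  Stage 2: F_2 = 10^(0.953/10) = 1.245, G_2 = 10^(−0.953/10) = 0.8030
  Stage 3: F_3 = 10^(9.06/10) = 8.054, G_3 = 10^(−7.51/10) = 0.1774
  Stage 4: F_4 = 10^(7.95/10) = 6.237, G_4 = 10^(−7.95/10) = 0.1603
Friis cascade:
  F = 1.271 + (1.245 − 1)/12.02 + (8.054 − 1)/9.654 + (6.237 − 1)/1.713 = 5.079
NF = 10 log₁₀(5.079) = 7.06 dB

7.06 dB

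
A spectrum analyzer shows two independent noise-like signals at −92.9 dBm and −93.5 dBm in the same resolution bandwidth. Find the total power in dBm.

−90.2 dBm

Convert to linear, add, convert back:
P₁ = 5.13×10⁻¹³ W, P₂ = 4.47×10⁻¹³ W
P_tot = 9.60×10⁻¹³ W → 10 log₁₀(P_tot / 10⁻³) = −90.2 dBm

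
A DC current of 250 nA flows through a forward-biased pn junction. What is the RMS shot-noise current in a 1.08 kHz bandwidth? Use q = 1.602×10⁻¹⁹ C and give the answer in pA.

I_n = √(2qI·B)
2qI·B = 2 × 1.602×10⁻¹⁹ × 2.50×10⁻⁷ × 1.08×10³ = 8.65×10⁻²³ A²
I_n = √(8.65×10⁻²³) = 9.30×10⁻¹² A = 9.30 pA

9.30 pA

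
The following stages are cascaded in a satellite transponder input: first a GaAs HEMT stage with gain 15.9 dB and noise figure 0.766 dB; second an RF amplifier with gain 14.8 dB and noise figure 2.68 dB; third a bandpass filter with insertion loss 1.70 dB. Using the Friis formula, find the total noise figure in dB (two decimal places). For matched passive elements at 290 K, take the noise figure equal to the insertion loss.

0.85 dB

Convert to linear (a loss of L dB is a gain of −L dB): F_i = 10^(NF_i/10), G_i = 10^(G_i,dB/10)
  Stage 1: F_1 = 10^(0.766/10) = 1.193, G_1 = 10^(15.9/10) = 38.90
  Stage 2: F_2 = 10^(2.68/10) = 1.854, G_2 = 10^(14.8/10) = 30.20
  Stage 3: F_3 = 10^(1.70/10) = 1.479, G_3 = 10^(−1.70/10) = 0.6761
Friis cascade:
  F = 1.193 + (1.854 − 1)/38.90 + (1.479 − 1)/1175 = 1.215
NF = 10 log₁₀(1.215) = 0.85 dB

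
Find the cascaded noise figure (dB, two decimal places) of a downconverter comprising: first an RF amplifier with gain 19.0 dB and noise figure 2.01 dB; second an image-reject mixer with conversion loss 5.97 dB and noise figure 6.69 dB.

Convert to linear (a loss of L dB is a gain of −L dB): F_i = 10^(NF_i/10), G_i = 10^(G_i,dB/10)
  Stage 1: F_1 = 10^(2.01/10) = 1.589, G_1 = 10^(19.0/10) = 79.43
  Stage 2: F_2 = 10^(6.69/10) = 4.667, G_2 = 10^(−5.97/10) = 0.2529
Friis cascade:
  F = 1.589 + (4.667 − 1)/79.43 = 1.635
NF = 10 log₁₀(1.635) = 2.13 dB

2.13 dB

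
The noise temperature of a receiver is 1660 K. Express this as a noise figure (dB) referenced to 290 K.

8.28 dB

F = 1 + T_e/T₀ = 1 + 1660/290 = 6.72414
NF = 10 log₁₀(6.72414) = 8.28 dB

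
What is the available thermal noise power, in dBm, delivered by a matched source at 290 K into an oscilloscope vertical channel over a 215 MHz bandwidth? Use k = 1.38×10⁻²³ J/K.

−90.7 dBm

P_n = kTB = 1.38×10⁻²³ × 290 × 2.15×10⁸ = 8.60×10⁻¹³ W
In dBm: 10 log₁₀(8.60×10⁻¹³ / 10⁻³) = −90.7 dBm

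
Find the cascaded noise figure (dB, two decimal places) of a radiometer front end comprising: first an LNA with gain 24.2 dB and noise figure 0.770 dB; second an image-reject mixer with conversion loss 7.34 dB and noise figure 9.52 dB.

Convert to linear (a loss of L dB is a gain of −L dB): F_i = 10^(NF_i/10), G_i = 10^(G_i,dB/10)
  Stage 1: F_1 = 10^(0.770/10) = 1.194, G_1 = 10^(24.2/10) = 263.0
  Stage 2: F_2 = 10^(9.52/10) = 8.954, G_2 = 10^(−7.34/10) = 0.1845
Friis cascade:
  F = 1.194 + (8.954 − 1)/263.0 = 1.224
NF = 10 log₁₀(1.224) = 0.88 dB

0.88 dB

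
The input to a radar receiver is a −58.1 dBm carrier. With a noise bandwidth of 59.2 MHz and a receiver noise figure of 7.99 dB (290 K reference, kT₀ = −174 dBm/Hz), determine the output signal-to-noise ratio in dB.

30.2 dB

Noise floor: N = −174 + 10 log₁₀(B) + NF
10 log₁₀(5.92×10⁷) = 77.72 dB
N = −174 + 77.72 + 7.99 = −88.29 dBm
SNR = P_sig − N = −58.1 − (−88.29) = 30.19 dB → 30.2 dB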